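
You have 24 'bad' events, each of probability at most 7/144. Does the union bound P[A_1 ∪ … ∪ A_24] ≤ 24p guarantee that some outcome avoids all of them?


Union bound: P[∪_{i=1}^{24} A_i] ≤ Σ_i P[A_i] ≤ 24·p = 24·(7/144) = 7/6.
Numerically: 7/6 ≈ 1.166667.
Is 7/6 < 1? NO.
Since the bound 7/6 is ≥ 1, the union bound is uninformative here; it does NOT by itself certify existence.

24·p = 7/6 ≈ 1.166667; existence NOT certified by the union bound.


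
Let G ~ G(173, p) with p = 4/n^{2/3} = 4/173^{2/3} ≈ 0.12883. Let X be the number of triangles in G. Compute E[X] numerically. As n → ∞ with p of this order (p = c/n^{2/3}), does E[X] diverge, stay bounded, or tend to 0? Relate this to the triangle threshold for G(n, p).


Number of potential triangles: C(173, 3) = 848046.
Each occurs with probability p³ ≈ (0.12883)³ ≈ 2.1383942e-03.
By linearity: E[X] = C(173, 3)·p³ ≈ 848046 · 2.1383942e-03 ≈ 1813.45665.
Since α = 2/3 < 1, p = c/n^{2/3} ≫ 1/n is above the triangle threshold p ~ 1/n. Asymptotically E[X] ~ (c³/6)·n^{3(1−α)} = (4³/6)·n^{1} → ∞; triangles are abundant w.h.p.

E[X] ≈ 1813.45665; in regime p = Θ(1/n^{2/3}) E[X] diverges (above the triangle threshold p ~ 1/n).


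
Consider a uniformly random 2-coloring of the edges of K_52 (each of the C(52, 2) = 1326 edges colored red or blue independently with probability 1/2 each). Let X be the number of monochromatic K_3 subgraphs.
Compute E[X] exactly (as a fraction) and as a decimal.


Let X = Σ_S X_S over the C(52, 3) = 22100 subsets S of size 3, where X_S = 1 if the K_3 on S is monochromatic.
For a fixed S, the K_3 on S has C(3, 2) = 3 edges. P[all 3 edges red] = (1/2)^3, and likewise for blue, so P[monochromatic] = 2·(1/2)^3 = 2^{1 − 3} = 1/4.
By linearity: E[X] = C(52, 3) · 2^{1 − 3} = 22100 · 1/4 = 5525.
Numerically: E[X] ≈ 5525.000.

E[X] = C(52,3)·2^(1−C(3,2)) = 5525 ≈ 5525.000.


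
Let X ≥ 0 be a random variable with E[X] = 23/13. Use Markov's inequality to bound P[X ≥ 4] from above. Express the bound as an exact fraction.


μ = E[X] = 23/13, a = 4.
Markov: P[X ≥ 4] ≤ μ/a = (23/13)/4 = 23/52.
Numerically: ≈ 0.442308.
(Since a = 4 > μ = 1.769231, the bound 23/52 is < 1 and informative.)

P[X ≥ 4] ≤ 23/52 ≈ 0.442308.


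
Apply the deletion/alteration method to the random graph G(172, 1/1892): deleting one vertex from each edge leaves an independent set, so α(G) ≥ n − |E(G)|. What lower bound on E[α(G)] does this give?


E[|E(G)|] = C(172, 2)·p = 14706 · (1/1892) = 171/22.
E[α(G)] ≥ n − E[|E(G)|] = 172 − 171/22 = 3613/22.
Numerically: ≈ 164.2273.
(This is only a lower bound; the true E[α(G)] may be larger.)

E[α(G)] ≥ 3613/22 ≈ 164.2273.


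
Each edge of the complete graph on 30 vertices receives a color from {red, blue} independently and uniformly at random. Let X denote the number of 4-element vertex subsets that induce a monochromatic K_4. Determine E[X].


Let X = Σ_S X_S over the C(30, 4) = 27405 subsets S of size 4, where X_S = 1 if the K_4 on S is monochromatic.
For a fixed S, the K_4 on S has C(4, 2) = 6 edges. P[all 6 edges red] = (1/2)^6, and likewise for blue, so P[monochromatic] = 2·(1/2)^6 = 2^{1 − 6} = 1/32.
By linearity: E[X] = C(30, 4) · 2^{1 − 6} = 27405 · 1/32 = 27405/32.
Numerically: E[X] ≈ 856.4062.

E[X] = C(30,4)·2^(1−C(4,2)) = 27405/32 ≈ 856.4062.


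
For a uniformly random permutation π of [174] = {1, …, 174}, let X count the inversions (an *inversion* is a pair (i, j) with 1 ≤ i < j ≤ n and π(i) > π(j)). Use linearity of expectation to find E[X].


Write X = Σ X_I over the C(174, 2) = 15051 pairs i < j, with X_I the indicator of one inversion.
There are 15051 indicators.
For each fixed pair i < j, the values π(i) and π(j) are two distinct elements of {1, …, 174} in uniformly random order; by symmetry P[π(i) > π(j)] = 1/2.
By linearity: E[X] = 15051 · (1/2) = C(174, 2) · (1/2) = 15051/2 = 15051/2 ≈ 7525.5000.

E[X] = 15051/2 = 7525.5000.


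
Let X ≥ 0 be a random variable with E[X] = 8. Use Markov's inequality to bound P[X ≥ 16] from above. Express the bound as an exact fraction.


μ = E[X] = 8, a = 16.
Markov: P[X ≥ 16] ≤ μ/a = (8)/16 = 1/2.
Numerically: ≈ 0.50000.
(Since a = 16 > μ = 8.00000, the bound 1/2 is < 1 and informative.)

P[X ≥ 16] ≤ 1/2 ≈ 0.50000.


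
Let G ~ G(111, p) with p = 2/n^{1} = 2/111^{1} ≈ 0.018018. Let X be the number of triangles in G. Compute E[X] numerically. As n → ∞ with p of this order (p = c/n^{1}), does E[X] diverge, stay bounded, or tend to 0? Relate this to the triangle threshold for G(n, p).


Number of potential triangles: C(111, 3) = 221815.
Each occurs with probability p³ ≈ (0.018018)³ ≈ 5.84953105e-06.
By linearity: E[X] = C(111, 3)·p³ ≈ 221815 · 5.84953105e-06 ≈ 1.297514.
Here α = 1, so p = 2/n is exactly at the triangle threshold p ~ 1/n. Asymptotically E[X] → c³/6 = 2³/6 = 4/3 ≈ 1.333333, a bounded constant. In this regime the triangle count is asymptotically Poisson(c³/6).

E[X] ≈ 1.297514; in regime p = Θ(1/n^{1}) E[X] stays bounded (at the triangle threshold p ~ 1/n).


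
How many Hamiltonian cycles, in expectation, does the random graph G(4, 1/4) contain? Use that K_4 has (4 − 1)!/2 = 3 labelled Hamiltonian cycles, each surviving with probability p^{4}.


K_4 has (4 − 1)!/2 = 3 labelled Hamiltonian cycles.
For each such Hamiltonian cycle H, let X_H = 1 if all 4 edges of H are present in G. Then P[X_H = 1] = p^{4} = (1/4)^{4} = 1/256.
By linearity: E[X] = Σ_H E[X_H] = 3 · p^{4} = 3 · 1/256 = 3/256.
Numerically: E[X] ≈ 0.0117.

E[X] = 3 · (1/4)^{4} = 3/256 ≈ 0.0117.


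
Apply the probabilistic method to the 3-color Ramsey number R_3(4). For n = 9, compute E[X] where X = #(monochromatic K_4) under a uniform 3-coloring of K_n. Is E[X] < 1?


E[X] = C(9, 4) · 3^{1 − 6} = 126 · 3^{−5} = 126/243.
As a reduced fraction: E[X] = 14/27 ≈ 0.51852.
Is E[X] < 1? YES.
Since E[X] < 1, there exists a 3-coloring of K_{9} with no monochromatic K_4; hence R_3(4) > 9.

E[X] = 14/27 ≈ 0.51852; E[X] < 1, so R_3(4) > 9.


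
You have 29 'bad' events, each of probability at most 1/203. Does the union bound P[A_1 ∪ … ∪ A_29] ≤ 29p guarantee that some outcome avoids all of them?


Union bound: P[∪_{i=1}^{29} A_i] ≤ Σ_i P[A_i] ≤ 29·p = 29·(1/203) = 1/7.
Numerically: 1/7 ≈ 0.143.
Is 1/7 < 1? YES.
Since P[∪ A_i] ≤ 1/7 < 1, the complement has P[∩ A_i^c] ≥ 1 − 1/7 = 6/7 > 0, so some outcome avoids every A_i.

29·p = 1/7 ≈ 0.143; existence CERTIFIED by the union bound.


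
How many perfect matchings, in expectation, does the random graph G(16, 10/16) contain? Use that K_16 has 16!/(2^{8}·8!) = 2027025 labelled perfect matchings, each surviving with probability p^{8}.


K_16 has 16!/(2^{8}·8!) = 2027025 labelled perfect matchings.
For each such perfect matching H, let X_H = 1 if all 8 edges of H are present in G. Then P[X_H = 1] = p^{8} = (5/8)^{8} = 390625/16777216.
By linearity: E[X] = Σ_H E[X_H] = 2027025 · p^{8} = 2027025 · 390625/16777216 = 791806640625/16777216.
Numerically: E[X] ≈ 47195.4.

E[X] = 2027025 · (5/8)^{8} = 791806640625/16777216 ≈ 47195.4.


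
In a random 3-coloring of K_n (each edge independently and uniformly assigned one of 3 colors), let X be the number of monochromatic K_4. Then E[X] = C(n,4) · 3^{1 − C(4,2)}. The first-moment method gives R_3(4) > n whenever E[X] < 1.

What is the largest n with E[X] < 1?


We need C(n, 4) · 3^{1 − 6} < 1, i.e. C(n, 4) < 3^{6 − 1} = 243.
Check values of n near the boundary:
  n = 8: C(8, 4) = 70; 70 < 243? YES
  n = 9: C(9, 4) = 126; 126 < 243? YES
  n = 10: C(10, 4) = 210; 210 < 243? YES
  n = 11: C(11, 4) = 330; 330 < 243? NO
  n = 12: C(12, 4) = 495; 495 < 243? NO
  n = 13: C(13, 4) = 715; 715 < 243? NO
The largest n with C(n, 4) < 243 is n = 10 (where E[X] = 70/81 ≈ 0.8642). Hence R_3(4) > 10, i.e. R_3(4) ≥ 11.

Largest n = 10; hence R_3(4) > 10.


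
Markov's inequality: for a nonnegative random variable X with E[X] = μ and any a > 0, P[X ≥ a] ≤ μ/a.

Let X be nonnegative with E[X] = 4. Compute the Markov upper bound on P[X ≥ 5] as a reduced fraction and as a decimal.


μ = E[X] = 4, a = 5.
Markov: P[X ≥ 5] ≤ μ/a = (4)/5 = 4/5.
Numerically: ≈ 0.80000.
(Since a = 5 > μ = 4.00000, the bound 4/5 is < 1 and informative.)

P[X ≥ 5] ≤ 4/5 ≈ 0.80000.


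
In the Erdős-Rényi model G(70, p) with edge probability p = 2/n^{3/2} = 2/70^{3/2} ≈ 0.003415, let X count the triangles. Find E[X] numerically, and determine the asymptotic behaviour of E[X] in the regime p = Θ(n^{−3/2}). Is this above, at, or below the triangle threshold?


Number of potential triangles: C(70, 3) = 54740.
Each occurs with probability p³ ≈ (0.003415)³ ≈ 3.982436e-08.
By linearity: E[X] = C(70, 3)·p³ ≈ 54740 · 3.982436e-08 ≈ 0.0022.
Since α = 3/2 > 1, p = c/n^{3/2} = o(1/n) is below the triangle threshold p ~ 1/n. Asymptotically E[X] ~ (c³/6)·n^{3(1−α)} = (2³/6)·n^{-1.5} → 0, so by Markov's inequality G has no triangles w.h.p.

E[X] ≈ 0.0022; in regime p = Θ(1/n^{3/2}) E[X] tends to 0 (below the triangle threshold p ~ 1/n).


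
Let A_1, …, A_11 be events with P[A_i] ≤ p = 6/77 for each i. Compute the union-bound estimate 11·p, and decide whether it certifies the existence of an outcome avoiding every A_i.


Union bound: P[∪_{i=1}^{11} A_i] ≤ Σ_i P[A_i] ≤ 11·p = 11·(6/77) = 6/7.
Numerically: 6/7 ≈ 0.8571.
Is 6/7 < 1? YES.
Since P[∪ A_i] ≤ 6/7 < 1, the complement has P[∩ A_i^c] ≥ 1 − 6/7 = 1/7 > 0, so some outcome avoids every A_i.

11·p = 6/7 ≈ 0.8571; existence CERTIFIED by the union bound.


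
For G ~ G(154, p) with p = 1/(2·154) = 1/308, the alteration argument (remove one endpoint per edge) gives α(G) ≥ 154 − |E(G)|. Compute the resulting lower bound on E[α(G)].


E[|E(G)|] = C(154, 2)·p = 11781 · (1/308) = 153/4.
E[α(G)] ≥ n − E[|E(G)|] = 154 − 153/4 = 463/4.
Numerically: ≈ 115.75000.
(This is only a lower bound; the true E[α(G)] may be larger.)

E[α(G)] ≥ 463/4 ≈ 115.75000.


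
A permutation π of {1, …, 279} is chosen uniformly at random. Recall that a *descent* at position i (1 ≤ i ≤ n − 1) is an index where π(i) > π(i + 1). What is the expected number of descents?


Write X = Σ X_I over i = 1, …, 278, with X_I the indicator of one descent.
There are 278 indicators.
For each fixed i, the pair (π(i), π(i+1)) is a uniformly random ordered pair of distinct values from {1, …, 279}; by symmetry P[π(i) > π(i+1)] = 1/2.
By linearity: E[X] = 278 · (1/2) = (279 − 1) · (1/2) = 139 ≈ 139.000000.

E[X] = 139 = 139.000000.


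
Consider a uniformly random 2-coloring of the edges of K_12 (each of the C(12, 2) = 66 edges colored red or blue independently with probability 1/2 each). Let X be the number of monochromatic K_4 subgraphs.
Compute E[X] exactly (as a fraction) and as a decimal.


Let X = Σ_S X_S over the C(12, 4) = 495 subsets S of size 4, where X_S = 1 if the K_4 on S is monochromatic.
For a fixed S, the K_4 on S has C(4, 2) = 6 edges. P[all 6 edges red] = (1/2)^6, and likewise for blue, so P[monochromatic] = 2·(1/2)^6 = 2^{1 − 6} = 1/32.
By linearity of expectation: E[X] = C(12, 4) · 2^{1 − 6} = 495 · 1/32 = 495/32.
Numerically: E[X] ≈ 15.46875.

E[X] = C(12,4)·2^(1−C(4,2)) = 495/32 ≈ 15.46875.


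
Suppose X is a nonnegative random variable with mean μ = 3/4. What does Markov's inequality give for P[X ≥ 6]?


μ = E[X] = 3/4, a = 6.
Markov: P[X ≥ 6] ≤ μ/a = (3/4)/6 = 1/8.
Numerically: ≈ 0.1250.
(Since a = 6 > μ = 0.7500, the bound 1/8 is < 1 and informative.)

P[X ≥ 6] ≤ 1/8 ≈ 0.1250.


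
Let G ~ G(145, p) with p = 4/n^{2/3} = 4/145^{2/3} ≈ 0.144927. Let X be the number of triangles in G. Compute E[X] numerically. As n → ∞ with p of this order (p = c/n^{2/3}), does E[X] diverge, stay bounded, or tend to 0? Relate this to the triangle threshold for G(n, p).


Number of potential triangles: C(145, 3) = 497640.
Each occurs with probability p³ ≈ (0.144927)³ ≈ 3.04399524e-03.
By linearity: E[X] = C(145, 3)·p³ ≈ 497640 · 3.04399524e-03 ≈ 1514.813793.
Since α = 2/3 < 1, p = c/n^{2/3} ≫ 1/n is above the triangle threshold p ~ 1/n. Asymptotically E[X] ~ (c³/6)·n^{3(1−α)} = (4³/6)·n^{1} → ∞; triangles are abundant w.h.p.

E[X] ≈ 1514.813793; in regime p = Θ(1/n^{2/3}) E[X] diverges (above the triangle threshold p ~ 1/n).


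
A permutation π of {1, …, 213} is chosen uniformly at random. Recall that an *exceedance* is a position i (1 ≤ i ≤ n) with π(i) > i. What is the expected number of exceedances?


Write X = Σ_{i=1}^{213} X_i, where X_i = 1_{π(i) > i}.
For each fixed i, π(i) is uniform over {1, …, 213} (marginal of a uniform permutation), so P[π(i) > i] = (n − i)/n. Summing: Σ_{i=1}^{213} (n − i)/n = (0 + 1 + … + 212)/213 = 213(213 − 1)/(2·213) = (213 − 1)/2.
Hence E[X] = Σ_{i=1}^{213} (213 − i)/213 = 106 ≈ 106.0000.

E[X] = 106 = 106.0000.


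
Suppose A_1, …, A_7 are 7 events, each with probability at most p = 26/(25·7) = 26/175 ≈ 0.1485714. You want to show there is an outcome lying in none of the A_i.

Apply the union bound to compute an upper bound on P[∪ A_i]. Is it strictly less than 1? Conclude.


Union bound: P[∪_{i=1}^{7} A_i] ≤ Σ_i P[A_i] ≤ 7·p = 7·(26/175) = 26/25.
Numerically: 26/25 ≈ 1.0400000.
Is 26/25 < 1? NO.
Since the bound 26/25 is ≥ 1, the union bound is uninformative here; it does NOT by itself certify existence.

7·p = 26/25 ≈ 1.0400000; existence NOT certified by the union bound.


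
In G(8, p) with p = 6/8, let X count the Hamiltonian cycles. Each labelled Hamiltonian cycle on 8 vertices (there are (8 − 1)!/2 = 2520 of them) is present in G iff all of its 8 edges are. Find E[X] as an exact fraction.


K_8 has (8 − 1)!/2 = 2520 labelled Hamiltonian cycles.
For each such Hamiltonian cycle H, let X_H = 1 if all 8 edges of H are present in G. Then P[X_H = 1] = p^{8} = (3/4)^{8} = 6561/65536.
By linearity of expectation: E[X] = Σ_H E[X_H] = 2520 · p^{8} = 2520 · 6561/65536 = 2066715/8192.
Numerically: E[X] ≈ 252.

E[X] = 2520 · (3/4)^{8} = 2066715/8192 ≈ 252.


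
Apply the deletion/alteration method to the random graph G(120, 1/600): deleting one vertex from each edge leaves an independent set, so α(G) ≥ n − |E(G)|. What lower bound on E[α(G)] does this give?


E[|E(G)|] = C(120, 2)·p = 7140 · (1/600) = 119/10.
E[α(G)] ≥ n − E[|E(G)|] = 120 − 119/10 = 1081/10.
Numerically: ≈ 108.100.
(This is only a lower bound; the true E[α(G)] may be larger.)

E[α(G)] ≥ 1081/10 ≈ 108.100.


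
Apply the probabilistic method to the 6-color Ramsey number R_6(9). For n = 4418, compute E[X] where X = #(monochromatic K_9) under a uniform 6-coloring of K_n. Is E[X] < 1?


E[X] = C(4418, 9) · 6^{1 − 36} = 1752779389572095347587475120 · 6^{−35} = 1752779389572095347587475120/1719070799748422591028658176.
As a reduced fraction: E[X] = 109548711848255959224217195/107441924984276411939291136 ≈ 1.019609.
Is E[X] < 1? NO.
Since E[X] ≥ 1, the first-moment bound is inconclusive at n = 4418; it does NOT by itself certify R_6(9) > 4418.

E[X] = 109548711848255959224217195/107441924984276411939291136 ≈ 1.019609; E[X] ≥ 1; first-moment method inconclusive here.


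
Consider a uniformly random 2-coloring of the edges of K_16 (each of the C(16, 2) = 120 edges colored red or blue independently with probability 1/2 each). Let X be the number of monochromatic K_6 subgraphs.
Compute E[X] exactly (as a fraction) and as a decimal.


Let X = Σ_S X_S over the C(16, 6) = 8008 subsets S of size 6, where X_S = 1 if the K_6 on S is monochromatic.
For a fixed S, the K_6 on S has C(6, 2) = 15 edges. P[all 15 edges red] = (1/2)^15, and likewise for blue, so P[monochromatic] = 2·(1/2)^15 = 2^{1 − 15} = 1/16384.
By linearity of expectation: E[X] = C(16, 6) · 2^{1 − 15} = 8008 · 1/16384 = 1001/2048.
Numerically: E[X] ≈ 0.488770.

E[X] = C(16,6)·2^(1−C(6,2)) = 1001/2048 ≈ 0.488770.


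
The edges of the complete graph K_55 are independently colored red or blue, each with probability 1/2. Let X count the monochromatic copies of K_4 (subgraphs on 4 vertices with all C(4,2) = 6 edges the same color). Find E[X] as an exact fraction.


Let X = Σ_S X_S over the C(55, 4) = 341055 subsets S of size 4, where X_S = 1 if the K_4 on S is monochromatic.
For a fixed S, the K_4 on S has C(4, 2) = 6 edges. P[all 6 edges red] = (1/2)^6, and likewise for blue, so P[monochromatic] = 2·(1/2)^6 = 2^{1 − 6} = 1/32.
Summing: E[X] = C(55, 4) · 2^{1 − 6} = 341055 · 1/32 = 341055/32.
Numerically: E[X] ≈ 10657.9688.

E[X] = C(55,4)·2^(1−C(4,2)) = 341055/32 ≈ 10657.9688.


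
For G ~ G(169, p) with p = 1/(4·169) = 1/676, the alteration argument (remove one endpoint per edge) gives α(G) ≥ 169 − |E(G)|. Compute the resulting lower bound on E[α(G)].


E[|E(G)|] = C(169, 2)·p = 14196 · (1/676) = 21.
E[α(G)] ≥ n − E[|E(G)|] = 169 − 21 = 148.
Numerically: ≈ 148.0000.
(This is only a lower bound; the true E[α(G)] may be larger.)

E[α(G)] ≥ 148 ≈ 148.0000.


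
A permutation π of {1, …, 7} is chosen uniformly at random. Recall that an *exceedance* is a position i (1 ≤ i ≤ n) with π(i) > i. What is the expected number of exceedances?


Write X = Σ_{i=1}^{7} X_i, where X_i = 1_{π(i) > i}.
For each fixed i, π(i) is uniform over {1, …, 7} (marginal of a uniform permutation), so P[π(i) > i] = (n − i)/n. Summing: Σ_{i=1}^{7} (n − i)/n = (0 + 1 + … + 6)/7 = 7(7 − 1)/(2·7) = (7 − 1)/2.
Hence E[X] = Σ_{i=1}^{7} (7 − i)/7 = 3 ≈ 3.0000.

E[X] = 3 = 3.0000.


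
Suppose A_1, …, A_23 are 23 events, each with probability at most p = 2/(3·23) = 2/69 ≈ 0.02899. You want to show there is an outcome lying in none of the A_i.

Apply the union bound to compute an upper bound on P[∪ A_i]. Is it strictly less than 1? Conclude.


Union bound: P[∪_{i=1}^{23} A_i] ≤ Σ_i P[A_i] ≤ 23·p = 23·(2/69) = 2/3.
Numerically: 2/3 ≈ 0.66667.
Is 2/3 < 1? YES.
Since P[∪ A_i] ≤ 2/3 < 1, the complement has P[∩ A_i^c] ≥ 1 − 2/3 = 1/3 > 0, so some outcome avoids every A_i.

23·p = 2/3 ≈ 0.66667; existence CERTIFIED by the union bound.


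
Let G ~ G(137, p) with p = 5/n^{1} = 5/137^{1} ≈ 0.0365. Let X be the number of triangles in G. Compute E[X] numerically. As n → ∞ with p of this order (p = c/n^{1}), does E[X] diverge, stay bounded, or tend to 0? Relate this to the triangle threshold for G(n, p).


Number of potential triangles: C(137, 3) = 419220.
Each occurs with probability p³ ≈ (0.0365)³ ≈ 4.86125e-05.
By linearity: E[X] = C(137, 3)·p³ ≈ 419220 · 4.86125e-05 ≈ 20.379.
Here α = 1, so p = 5/n is exactly at the triangle threshold p ~ 1/n. Asymptotically E[X] → c³/6 = 5³/6 = 125/6 ≈ 20.833, a bounded constant. In this regime the triangle count is asymptotically Poisson(c³/6).

E[X] ≈ 20.379; in regime p = Θ(1/n^{1}) E[X] stays bounded (at the triangle threshold p ~ 1/n).


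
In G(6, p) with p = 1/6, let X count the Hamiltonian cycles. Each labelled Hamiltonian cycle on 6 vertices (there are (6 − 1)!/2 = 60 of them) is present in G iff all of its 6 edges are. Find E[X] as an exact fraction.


K_6 has (6 − 1)!/2 = 60 labelled Hamiltonian cycles.
For each such Hamiltonian cycle H, let X_H = 1 if all 6 edges of H are present in G. Then P[X_H = 1] = p^{6} = (1/6)^{6} = 1/46656.
Summing the indicators: E[X] = Σ_H E[X_H] = 60 · p^{6} = 60 · 1/46656 = 5/3888.
Numerically: E[X] ≈ 0.001286.

E[X] = 60 · (1/6)^{6} = 5/3888 ≈ 0.001286.


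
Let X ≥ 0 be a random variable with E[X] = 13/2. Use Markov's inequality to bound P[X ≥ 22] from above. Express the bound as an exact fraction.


μ = E[X] = 13/2, a = 22.
Markov: P[X ≥ 22] ≤ μ/a = (13/2)/22 = 13/44.
Numerically: ≈ 0.29545.
(Since a = 22 > μ = 6.50000, the bound 13/44 is < 1 and informative.)

P[X ≥ 22] ≤ 13/44 ≈ 0.29545.


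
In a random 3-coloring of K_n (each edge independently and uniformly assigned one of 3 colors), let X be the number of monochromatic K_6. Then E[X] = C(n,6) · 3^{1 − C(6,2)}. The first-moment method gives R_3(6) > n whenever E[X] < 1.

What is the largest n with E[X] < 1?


We need C(n, 6) · 3^{1 − 15} < 1, i.e. C(n, 6) < 3^{15 − 1} = 4782969.
Check values of n near the boundary:
  n = 36: C(36, 6) = 1947792; 1947792 < 4782969? YES
  n = 37: C(37, 6) = 2324784; 2324784 < 4782969? YES
  n = 38: C(38, 6) = 2760681; 2760681 < 4782969? YES
  n = 39: C(39, 6) = 3262623; 3262623 < 4782969? YES
  n = 40: C(40, 6) = 3838380; 3838380 < 4782969? YES
  n = 41: C(41, 6) = 4496388; 4496388 < 4782969? YES
  n = 42: C(42, 6) = 5245786; 5245786 < 4782969? NO
The largest n with C(n, 6) < 4782969 is n = 41 (where E[X] = 1498796/1594323 ≈ 0.9400830). Hence R_3(6) > 41, i.e. R_3(6) ≥ 42.

Largest n = 41; hence R_3(6) > 41.


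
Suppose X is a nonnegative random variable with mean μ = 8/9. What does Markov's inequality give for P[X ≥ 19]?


μ = E[X] = 8/9, a = 19.
Markov: P[X ≥ 19] ≤ μ/a = (8/9)/19 = 8/171.
Numerically: ≈ 0.047.
(Since a = 19 > μ = 0.889, the bound 8/171 is < 1 and informative.)

P[X ≥ 19] ≤ 8/171 ≈ 0.047.


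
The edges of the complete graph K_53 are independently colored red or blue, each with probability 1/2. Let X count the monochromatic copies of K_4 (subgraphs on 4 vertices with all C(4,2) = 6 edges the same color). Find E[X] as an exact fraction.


Let X = Σ_S X_S over the C(53, 4) = 292825 subsets S of size 4, where X_S = 1 if the K_4 on S is monochromatic.
For a fixed S, the K_4 on S has C(4, 2) = 6 edges. P[all 6 edges red] = (1/2)^6, and likewise for blue, so P[monochromatic] = 2·(1/2)^6 = 2^{1 − 6} = 1/32.
By linearity: E[X] = C(53, 4) · 2^{1 − 6} = 292825 · 1/32 = 292825/32.
Numerically: E[X] ≈ 9150.7812.

E[X] = C(53,4)·2^(1−C(4,2)) = 292825/32 ≈ 9150.7812.


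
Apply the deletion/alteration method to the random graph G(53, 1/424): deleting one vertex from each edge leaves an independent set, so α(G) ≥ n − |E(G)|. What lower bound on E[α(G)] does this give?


E[|E(G)|] = C(53, 2)·p = 1378 · (1/424) = 13/4.
E[α(G)] ≥ n − E[|E(G)|] = 53 − 13/4 = 199/4.
Numerically: ≈ 49.750000.
(This is only a lower bound; the true E[α(G)] may be larger.)

E[α(G)] ≥ 199/4 ≈ 49.750000.


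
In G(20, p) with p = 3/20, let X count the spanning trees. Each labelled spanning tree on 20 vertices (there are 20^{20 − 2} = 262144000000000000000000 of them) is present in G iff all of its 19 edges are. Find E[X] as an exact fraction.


K_20 has 20^{20 − 2} = 262144000000000000000000 labelled spanning trees.
For each such spanning tree H, let X_H = 1 if all 19 edges of H are present in G. Then P[X_H = 1] = p^{19} = (3/20)^{19} = 1162261467/5242880000000000000000000.
By linearity: E[X] = Σ_H E[X_H] = 262144000000000000000000 · p^{19} = 262144000000000000000000 · 1162261467/5242880000000000000000000 = 1162261467/20.
Numerically: E[X] ≈ 5.81131e+07.

E[X] = 262144000000000000000000 · (3/20)^{19} = 1162261467/20 ≈ 5.81131e+07.


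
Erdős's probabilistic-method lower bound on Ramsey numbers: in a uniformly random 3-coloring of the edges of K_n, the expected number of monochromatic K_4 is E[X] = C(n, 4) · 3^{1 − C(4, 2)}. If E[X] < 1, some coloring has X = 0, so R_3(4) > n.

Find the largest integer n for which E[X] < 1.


We need C(n, 4) · 3^{1 − 6} < 1, i.e. C(n, 4) < 3^{6 − 1} = 243.
Check values of n near the boundary:
  n = 6: C(6, 4) = 15; 15 < 243? YES
  n = 7: C(7, 4) = 35; 35 < 243? YES
  n = 8: C(8, 4) = 70; 70 < 243? YES
  n = 9: C(9, 4) = 126; 126 < 243? YES
  n = 10: C(10, 4) = 210; 210 < 243? YES
  n = 11: C(11, 4) = 330; 330 < 243? NO
  n = 12: C(12, 4) = 495; 495 < 243? NO
  n = 13: C(13, 4) = 715; 715 < 243? NO
The largest n with C(n, 4) < 243 is n = 10 (where E[X] = 70/81 ≈ 0.864). Hence R_3(4) > 10, i.e. R_3(4) ≥ 11.

Largest n = 10; hence R_3(4) > 10.


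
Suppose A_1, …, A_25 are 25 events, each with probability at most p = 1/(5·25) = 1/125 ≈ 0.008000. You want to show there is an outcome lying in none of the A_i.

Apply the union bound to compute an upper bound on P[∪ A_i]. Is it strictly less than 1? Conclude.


Union bound: P[∪_{i=1}^{25} A_i] ≤ Σ_i P[A_i] ≤ 25·p = 25·(1/125) = 1/5.
Numerically: 1/5 ≈ 0.200000.
Is 1/5 < 1? YES.
Since P[∪ A_i] ≤ 1/5 < 1, the complement has P[∩ A_i^c] ≥ 1 − 1/5 = 4/5 > 0, so some outcome avoids every A_i.

25·p = 1/5 ≈ 0.200000; existence CERTIFIED by the union bound.


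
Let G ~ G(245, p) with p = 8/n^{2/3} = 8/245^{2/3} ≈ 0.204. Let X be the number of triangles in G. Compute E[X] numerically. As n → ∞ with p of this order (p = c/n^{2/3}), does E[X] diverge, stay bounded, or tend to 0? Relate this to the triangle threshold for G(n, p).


Number of potential triangles: C(245, 3) = 2421090.
Each occurs with probability p³ ≈ (0.204)³ ≈ 8.52978e-03.
By linearity: E[X] = C(245, 3)·p³ ≈ 2421090 · 8.52978e-03 ≈ 20651.363.
Since α = 2/3 < 1, p = c/n^{2/3} ≫ 1/n is above the triangle threshold p ~ 1/n. Asymptotically E[X] ~ (c³/6)·n^{3(1−α)} = (8³/6)·n^{1} → ∞; triangles are abundant w.h.p.

E[X] ≈ 20651.363; in regime p = Θ(1/n^{2/3}) E[X] diverges (above the triangle threshold p ~ 1/n).


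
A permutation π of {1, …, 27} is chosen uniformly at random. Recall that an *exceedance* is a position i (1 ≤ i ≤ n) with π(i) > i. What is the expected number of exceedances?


Write X = Σ_{i=1}^{27} X_i, where X_i = 1_{π(i) > i}.
For each fixed i, π(i) is uniform over {1, …, 27} (marginal of a uniform permutation), so P[π(i) > i] = (n − i)/n. Summing: Σ_{i=1}^{27} (n − i)/n = (0 + 1 + … + 26)/27 = 27(27 − 1)/(2·27) = (27 − 1)/2.
Hence E[X] = Σ_{i=1}^{27} (27 − i)/27 = 13 ≈ 13.000.

E[X] = 13 = 13.000.


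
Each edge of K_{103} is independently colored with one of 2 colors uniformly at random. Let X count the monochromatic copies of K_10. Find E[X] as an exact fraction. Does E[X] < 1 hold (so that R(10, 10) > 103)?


E[X] = C(103, 10) · 2^{1 − 45} = 23591276125340 · 2^{−44} = 23591276125340/17592186044416.
As a reduced fraction: E[X] = 5897819031335/4398046511104 ≈ 1.3410.
Is E[X] < 1? NO.
Since E[X] ≥ 1, the first-moment bound is inconclusive at n = 103; it does NOT by itself certify R(10, 10) > 103.

E[X] = 5897819031335/4398046511104 ≈ 1.3410; E[X] ≥ 1; first-moment method inconclusive here.


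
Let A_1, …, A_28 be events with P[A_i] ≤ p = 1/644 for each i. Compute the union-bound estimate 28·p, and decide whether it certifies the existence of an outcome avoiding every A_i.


Union bound: P[∪_{i=1}^{28} A_i] ≤ Σ_i P[A_i] ≤ 28·p = 28·(1/644) = 1/23.
Numerically: 1/23 ≈ 0.043.
Is 1/23 < 1? YES.
Since P[∪ A_i] ≤ 1/23 < 1, the complement has P[∩ A_i^c] ≥ 1 − 1/23 = 22/23 > 0, so some outcome avoids every A_i.

28·p = 1/23 ≈ 0.043; existence CERTIFIED by the union bound.


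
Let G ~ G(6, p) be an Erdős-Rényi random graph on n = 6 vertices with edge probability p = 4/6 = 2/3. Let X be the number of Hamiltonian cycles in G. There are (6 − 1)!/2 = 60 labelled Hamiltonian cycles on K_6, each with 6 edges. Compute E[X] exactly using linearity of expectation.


K_6 has (6 − 1)!/2 = 60 labelled Hamiltonian cycles.
For each such Hamiltonian cycle H, let X_H = 1 if all 6 edges of H are present in G. Then P[X_H = 1] = p^{6} = (2/3)^{6} = 64/729.
Summing the indicators: E[X] = Σ_H E[X_H] = 60 · p^{6} = 60 · 64/729 = 1280/243.
Numerically: E[X] ≈ 5.26749.

E[X] = 60 · (2/3)^{6} = 1280/243 ≈ 5.26749.


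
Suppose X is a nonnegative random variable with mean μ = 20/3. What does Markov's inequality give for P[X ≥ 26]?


μ = E[X] = 20/3, a = 26.
Markov: P[X ≥ 26] ≤ μ/a = (20/3)/26 = 10/39.
Numerically: ≈ 0.256.
(Since a = 26 > μ = 6.667, the bound 10/39 is < 1 and informative.)

P[X ≥ 26] ≤ 10/39 ≈ 0.256.


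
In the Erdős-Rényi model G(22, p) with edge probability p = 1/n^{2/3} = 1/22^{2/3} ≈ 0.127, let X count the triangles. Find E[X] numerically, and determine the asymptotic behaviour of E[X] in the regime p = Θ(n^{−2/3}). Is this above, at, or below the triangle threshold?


Number of potential triangles: C(22, 3) = 1540.
Each occurs with probability p³ ≈ (0.127)³ ≈ 2.06612e-03.
By linearity: E[X] = C(22, 3)·p³ ≈ 1540 · 2.06612e-03 ≈ 3.182.
Since α = 2/3 < 1, p = c/n^{2/3} ≫ 1/n is above the triangle threshold p ~ 1/n. Asymptotically E[X] ~ (c³/6)·n^{3(1−α)} = (1³/6)·n^{1} → ∞; triangles are abundant w.h.p.

E[X] ≈ 3.182; in regime p = Θ(1/n^{2/3}) E[X] diverges (above the triangle threshold p ~ 1/n).


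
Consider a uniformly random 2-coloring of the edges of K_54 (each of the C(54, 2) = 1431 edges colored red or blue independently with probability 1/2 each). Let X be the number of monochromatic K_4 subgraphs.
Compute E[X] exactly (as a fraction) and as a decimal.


Let X = Σ_S X_S over the C(54, 4) = 316251 subsets S of size 4, where X_S = 1 if the K_4 on S is monochromatic.
For a fixed S, the K_4 on S has C(4, 2) = 6 edges. P[all 6 edges red] = (1/2)^6, and likewise for blue, so P[monochromatic] = 2·(1/2)^6 = 2^{1 − 6} = 1/32.
Summing: E[X] = C(54, 4) · 2^{1 − 6} = 316251 · 1/32 = 316251/32.
Numerically: E[X] ≈ 9882.8438.

E[X] = C(54,4)·2^(1−C(4,2)) = 316251/32 ≈ 9882.8438.


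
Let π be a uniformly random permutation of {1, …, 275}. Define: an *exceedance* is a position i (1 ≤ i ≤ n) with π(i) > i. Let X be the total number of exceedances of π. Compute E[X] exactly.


Write X = Σ_{i=1}^{275} X_i, where X_i = 1_{π(i) > i}.
For each fixed i, π(i) is uniform over {1, …, 275} (marginal of a uniform permutation), so P[π(i) > i] = (n − i)/n. Summing: Σ_{i=1}^{275} (n − i)/n = (0 + 1 + … + 274)/275 = 275(275 − 1)/(2·275) = (275 − 1)/2.
Hence E[X] = Σ_{i=1}^{275} (275 − i)/275 = 137 ≈ 137.000000.

E[X] = 137 = 137.000000.


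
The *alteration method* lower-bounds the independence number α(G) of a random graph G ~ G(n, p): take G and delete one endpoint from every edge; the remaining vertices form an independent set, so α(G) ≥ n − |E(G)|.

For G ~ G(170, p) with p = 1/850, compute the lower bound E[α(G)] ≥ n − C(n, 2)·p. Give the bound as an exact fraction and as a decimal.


E[|E(G)|] = C(170, 2)·p = 14365 · (1/850) = 169/10.
E[α(G)] ≥ n − E[|E(G)|] = 170 − 169/10 = 1531/10.
Numerically: ≈ 153.100.
(This is only a lower bound; the true E[α(G)] may be larger.)

E[α(G)] ≥ 1531/10 ≈ 153.100.


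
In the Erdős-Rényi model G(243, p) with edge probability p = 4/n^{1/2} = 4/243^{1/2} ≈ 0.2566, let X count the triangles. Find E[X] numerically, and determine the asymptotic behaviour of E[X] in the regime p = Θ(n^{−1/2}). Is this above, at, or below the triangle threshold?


Number of potential triangles: C(243, 3) = 2362041.
Each occurs with probability p³ ≈ (0.2566)³ ≈ 1.689548e-02.
By linearity: E[X] = C(243, 3)·p³ ≈ 2362041 · 1.689548e-02 ≈ 39907.8191.
Since α = 1/2 < 1, p = c/n^{1/2} ≫ 1/n is above the triangle threshold p ~ 1/n. Asymptotically E[X] ~ (c³/6)·n^{3(1−α)} = (4³/6)·n^{1.5} → ∞; triangles are abundant w.h.p.

E[X] ≈ 39907.8191; in regime p = Θ(1/n^{1/2}) E[X] diverges (above the triangle threshold p ~ 1/n).


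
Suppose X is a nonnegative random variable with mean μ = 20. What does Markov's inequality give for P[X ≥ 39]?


μ = E[X] = 20, a = 39.
Markov: P[X ≥ 39] ≤ μ/a = (20)/39 = 20/39.
Numerically: ≈ 0.5128.
(Since a = 39 > μ = 20.0000, the bound 20/39 is < 1 and informative.)

P[X ≥ 39] ≤ 20/39 ≈ 0.5128.


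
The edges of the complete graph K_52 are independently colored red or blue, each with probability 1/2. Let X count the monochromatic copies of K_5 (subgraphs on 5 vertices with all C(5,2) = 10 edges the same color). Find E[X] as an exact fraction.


Let X = Σ_S X_S over the C(52, 5) = 2598960 subsets S of size 5, where X_S = 1 if the K_5 on S is monochromatic.
For a fixed S, the K_5 on S has C(5, 2) = 10 edges. P[all 10 edges red] = (1/2)^10, and likewise for blue, so P[monochromatic] = 2·(1/2)^10 = 2^{1 − 10} = 1/512.
By linearity of expectation: E[X] = C(52, 5) · 2^{1 − 10} = 2598960 · 1/512 = 162435/32.
Numerically: E[X] ≈ 5076.0938.

E[X] = C(52,5)·2^(1−C(5,2)) = 162435/32 ≈ 5076.0938.


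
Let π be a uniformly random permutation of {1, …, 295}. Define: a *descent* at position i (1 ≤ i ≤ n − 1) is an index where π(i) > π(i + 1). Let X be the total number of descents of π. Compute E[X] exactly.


Write X = Σ X_I over i = 1, …, 294, with X_I the indicator of one descent.
There are 294 indicators.
For each fixed i, the pair (π(i), π(i+1)) is a uniformly random ordered pair of distinct values from {1, …, 295}; by symmetry P[π(i) > π(i+1)] = 1/2.
By linearity: E[X] = 294 · (1/2) = (295 − 1) · (1/2) = 147 ≈ 147.000.

E[X] = 147 = 147.000.


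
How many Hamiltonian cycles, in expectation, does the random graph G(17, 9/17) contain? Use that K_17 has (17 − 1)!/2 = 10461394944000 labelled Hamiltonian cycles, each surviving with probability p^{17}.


K_17 has (17 − 1)!/2 = 10461394944000 labelled Hamiltonian cycles.
For each such Hamiltonian cycle H, let X_H = 1 if all 17 edges of H are present in G. Then P[X_H = 1] = p^{17} = (9/17)^{17} = 16677181699666569/827240261886336764177.
By linearity of expectation: E[X] = Σ_H E[X_H] = 10461394944000 · p^{17} = 10461394944000 · 16677181699666569/827240261886336764177 = 174466584313061171422427136000/827240261886336764177.
Numerically: E[X] ≈ 2.109e+08.

E[X] = 10461394944000 · (9/17)^{17} = 174466584313061171422427136000/827240261886336764177 ≈ 2.109e+08.


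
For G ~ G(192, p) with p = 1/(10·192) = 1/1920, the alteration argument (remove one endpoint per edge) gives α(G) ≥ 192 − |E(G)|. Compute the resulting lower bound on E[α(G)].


E[|E(G)|] = C(192, 2)·p = 18336 · (1/1920) = 191/20.
E[α(G)] ≥ n − E[|E(G)|] = 192 − 191/20 = 3649/20.
Numerically: ≈ 182.450.
(This is only a lower bound; the true E[α(G)] may be larger.)

E[α(G)] ≥ 3649/20 ≈ 182.450.


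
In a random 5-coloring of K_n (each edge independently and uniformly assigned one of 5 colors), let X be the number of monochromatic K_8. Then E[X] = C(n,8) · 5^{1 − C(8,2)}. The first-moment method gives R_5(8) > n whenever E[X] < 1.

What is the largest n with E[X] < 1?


We need C(n, 8) · 5^{1 − 28} < 1, i.e. C(n, 8) < 5^{28 − 1} = 7450580596923828125.
Check values of n near the boundary:
  n = 860: C(860, 8) = 7182671140665308145; 7182671140665308145 < 7450580596923828125? YES
  n = 861: C(861, 8) = 7250034996615275865; 7250034996615275865 < 7450580596923828125? YES
  n = 862: C(862, 8) = 7317951015318931845; 7317951015318931845 < 7450580596923828125? YES
  n = 863: C(863, 8) = 7386423071602617757; 7386423071602617757 < 7450580596923828125? YES
  n = 864: C(864, 8) = 7455455062926006708; 7455455062926006708 < 7450580596923828125? NO
The largest n with C(n, 8) < 7450580596923828125 is n = 863 (where E[X] = 7386423071602617757/7450580596923828125 ≈ 0.9914). Hence R_5(8) > 863, i.e. R_5(8) ≥ 864.

Largest n = 863; hence R_5(8) > 863.


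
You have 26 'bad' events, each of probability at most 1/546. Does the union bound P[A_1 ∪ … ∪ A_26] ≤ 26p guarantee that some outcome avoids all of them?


Union bound: P[∪_{i=1}^{26} A_i] ≤ Σ_i P[A_i] ≤ 26·p = 26·(1/546) = 1/21.
Numerically: 1/21 ≈ 0.0476.
Is 1/21 < 1? YES.
Since P[∪ A_i] ≤ 1/21 < 1, the complement has P[∩ A_i^c] ≥ 1 − 1/21 = 20/21 > 0, so some outcome avoids every A_i.

26·p = 1/21 ≈ 0.0476; existence CERTIFIED by the union bound.


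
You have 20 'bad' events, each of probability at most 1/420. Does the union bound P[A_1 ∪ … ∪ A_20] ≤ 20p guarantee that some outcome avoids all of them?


Union bound: P[∪_{i=1}^{20} A_i] ≤ Σ_i P[A_i] ≤ 20·p = 20·(1/420) = 1/21.
Numerically: 1/21 ≈ 0.0476190.
Is 1/21 < 1? YES.
Since P[∪ A_i] ≤ 1/21 < 1, the complement has P[∩ A_i^c] ≥ 1 − 1/21 = 20/21 > 0, so some outcome avoids every A_i.

20·p = 1/21 ≈ 0.0476190; existence CERTIFIED by the union bound.


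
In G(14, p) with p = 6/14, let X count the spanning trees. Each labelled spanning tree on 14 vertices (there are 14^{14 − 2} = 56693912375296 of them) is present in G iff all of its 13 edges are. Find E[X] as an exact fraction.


K_14 has 14^{14 − 2} = 56693912375296 labelled spanning trees.
For each such spanning tree H, let X_H = 1 if all 13 edges of H are present in G. Then P[X_H = 1] = p^{13} = (3/7)^{13} = 1594323/96889010407.
By linearity of expectation: E[X] = Σ_H E[X_H] = 56693912375296 · p^{13} = 56693912375296 · 1594323/96889010407 = 6530347008/7.
Numerically: E[X] ≈ 9.32907e+08.

E[X] = 56693912375296 · (3/7)^{13} = 6530347008/7 ≈ 9.32907e+08.


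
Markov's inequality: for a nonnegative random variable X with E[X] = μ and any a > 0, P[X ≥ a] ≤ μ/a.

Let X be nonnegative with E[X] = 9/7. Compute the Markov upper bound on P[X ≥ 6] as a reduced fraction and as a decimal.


μ = E[X] = 9/7, a = 6.
Markov: P[X ≥ 6] ≤ μ/a = (9/7)/6 = 3/14.
Numerically: ≈ 0.214286.
(Since a = 6 > μ = 1.285714, the bound 3/14 is < 1 and informative.)

P[X ≥ 6] ≤ 3/14 ≈ 0.214286.


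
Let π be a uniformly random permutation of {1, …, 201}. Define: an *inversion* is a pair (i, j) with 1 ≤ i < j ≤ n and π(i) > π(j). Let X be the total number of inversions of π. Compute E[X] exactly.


Write X = Σ X_I over the C(201, 2) = 20100 pairs i < j, with X_I the indicator of one inversion.
There are 20100 indicators.
For each fixed pair i < j, the values π(i) and π(j) are two distinct elements of {1, …, 201} in uniformly random order; by symmetry P[π(i) > π(j)] = 1/2.
By linearity: E[X] = 20100 · (1/2) = C(201, 2) · (1/2) = 20100/2 = 10050 ≈ 10050.000.

E[X] = 10050 = 10050.000.


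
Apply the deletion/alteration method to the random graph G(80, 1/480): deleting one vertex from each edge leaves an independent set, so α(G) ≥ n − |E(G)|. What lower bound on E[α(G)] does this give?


E[|E(G)|] = C(80, 2)·p = 3160 · (1/480) = 79/12.
E[α(G)] ≥ n − E[|E(G)|] = 80 − 79/12 = 881/12.
Numerically: ≈ 73.417.
(This is only a lower bound; the true E[α(G)] may be larger.)

E[α(G)] ≥ 881/12 ≈ 73.417.


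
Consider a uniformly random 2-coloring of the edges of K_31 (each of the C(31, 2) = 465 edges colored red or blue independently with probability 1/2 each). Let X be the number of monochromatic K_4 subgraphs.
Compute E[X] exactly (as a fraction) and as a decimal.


Let X = Σ_S X_S over the C(31, 4) = 31465 subsets S of size 4, where X_S = 1 if the K_4 on S is monochromatic.
For a fixed S, the K_4 on S has C(4, 2) = 6 edges. P[all 6 edges red] = (1/2)^6, and likewise for blue, so P[monochromatic] = 2·(1/2)^6 = 2^{1 − 6} = 1/32.
By linearity: E[X] = C(31, 4) · 2^{1 − 6} = 31465 · 1/32 = 31465/32.
Numerically: E[X] ≈ 983.2812.

E[X] = C(31,4)·2^(1−C(4,2)) = 31465/32 ≈ 983.2812.


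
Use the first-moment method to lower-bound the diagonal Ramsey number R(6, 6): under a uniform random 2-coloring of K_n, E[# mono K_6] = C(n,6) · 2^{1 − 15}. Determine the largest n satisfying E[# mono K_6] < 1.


We need C(n, 6) · 2^{1 − 15} < 1, i.e. C(n, 6) < 2^{15 − 1} = 16384.
Check values of n near the boundary:
  n = 14: C(14, 6) = 3003; 3003 < 16384? YES
  n = 15: C(15, 6) = 5005; 5005 < 16384? YES
  n = 16: C(16, 6) = 8008; 8008 < 16384? YES
  n = 17: C(17, 6) = 12376; 12376 < 16384? YES
  n = 18: C(18, 6) = 18564; 18564 < 16384? NO
  n = 19: C(19, 6) = 27132; 27132 < 16384? NO
The largest n with C(n, 6) < 16384 is n = 17 (where E[X] = 1547/2048 ≈ 0.7554). Hence R(6, 6) > 17, i.e. R(6, 6) ≥ 18.

Largest n = 17; hence R(6, 6) > 17.
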